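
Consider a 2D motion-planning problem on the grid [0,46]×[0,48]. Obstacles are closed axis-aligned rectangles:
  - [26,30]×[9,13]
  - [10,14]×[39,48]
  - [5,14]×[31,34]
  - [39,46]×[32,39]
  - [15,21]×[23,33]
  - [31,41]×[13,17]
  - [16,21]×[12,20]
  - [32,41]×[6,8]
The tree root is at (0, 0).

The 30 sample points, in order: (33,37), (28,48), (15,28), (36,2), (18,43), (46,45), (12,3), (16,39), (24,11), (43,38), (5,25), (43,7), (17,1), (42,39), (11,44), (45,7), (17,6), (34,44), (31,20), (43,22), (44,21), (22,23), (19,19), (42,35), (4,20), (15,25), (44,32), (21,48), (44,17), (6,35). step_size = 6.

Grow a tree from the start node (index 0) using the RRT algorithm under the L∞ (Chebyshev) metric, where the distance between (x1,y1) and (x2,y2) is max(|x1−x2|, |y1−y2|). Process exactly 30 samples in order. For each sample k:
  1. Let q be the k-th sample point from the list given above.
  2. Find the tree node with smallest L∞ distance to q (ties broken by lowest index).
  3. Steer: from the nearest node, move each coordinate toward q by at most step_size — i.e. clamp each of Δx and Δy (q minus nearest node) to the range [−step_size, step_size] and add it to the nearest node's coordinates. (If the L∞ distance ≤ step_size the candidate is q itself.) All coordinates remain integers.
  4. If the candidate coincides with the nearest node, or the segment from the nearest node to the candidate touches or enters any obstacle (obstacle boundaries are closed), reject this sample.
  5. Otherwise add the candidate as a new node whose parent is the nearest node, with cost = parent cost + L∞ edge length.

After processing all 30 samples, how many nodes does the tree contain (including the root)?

1. q=(33,37) nearest=0 d=37 new=(6,6) → add node 1 parent=0 cost=6
2. q=(28,48) nearest=1 d=42 new=(12,12) → add node 2 parent=1 cost=12
3. q=(15,28) nearest=2 d=16 new=(15,18) → add node 3 parent=2 cost=18
4. q=(36,2) nearest=3 d=21 new=(21,12) → blocked by [16,21]×[12,20], reject
5. q=(18,43) nearest=3 d=25 new=(18,24) → blocked by [15,21]×[23,33], reject
6. q=(46,45) nearest=3 d=31 new=(21,24) → blocked by [15,21]×[23,33], reject
7. q=(12,3) nearest=1 d=6 new=(12,3) → add node 4 parent=1 cost=12
8. q=(16,39) nearest=3 d=21 new=(16,24) → blocked by [15,21]×[23,33], reject
9. q=(24,11) nearest=3 d=9 new=(21,12) → blocked by [16,21]×[12,20], reject
10. q=(43,38) nearest=3 d=28 new=(21,24) → blocked by [15,21]×[23,33], reject
11. q=(5,25) nearest=3 d=10 new=(9,24) → add node 5 parent=3 cost=24
12. q=(43,7) nearest=3 d=28 new=(21,12) → blocked by [16,21]×[12,20], reject
13. q=(17,1) nearest=4 d=5 new=(17,1) → add node 6 parent=4 cost=17
14. q=(42,39) nearest=3 d=27 new=(21,24) → blocked by [15,21]×[23,33], reject
15. q=(11,44) nearest=5 d=20 new=(11,30) → add node 7 parent=5 cost=30
16. q=(45,7) nearest=6 d=28 new=(23,7) → add node 8 parent=6 cost=23
17. q=(17,6) nearest=4 d=5 new=(17,6) → add node 9 parent=4 cost=17
18. q=(34,44) nearest=7 d=23 new=(17,36) → blocked by [5,14]×[31,34], reject
19. q=(31,20) nearest=8 d=13 new=(29,13) → blocked by [26,30]×[9,13], reject
20. q=(43,22) nearest=8 d=20 new=(29,13) → blocked by [26,30]×[9,13], reject
21. q=(44,21) nearest=8 d=21 new=(29,13) → blocked by [26,30]×[9,13], reject
22. q=(22,23) nearest=3 d=7 new=(21,23) → blocked by [15,21]×[23,33], reject
23. q=(19,19) nearest=3 d=4 new=(19,19) → blocked by [16,21]×[12,20], reject
24. q=(42,35) nearest=3 d=27 new=(21,24) → blocked by [15,21]×[23,33], reject
25. q=(4,20) nearest=5 d=5 new=(4,20) → add node 10 parent=5 cost=29
26. q=(15,25) nearest=7 d=5 new=(15,25) → blocked by [15,21]×[23,33], reject
27. q=(44,32) nearest=8 d=25 new=(29,13) → blocked by [26,30]×[9,13], reject
28. q=(21,48) nearest=7 d=18 new=(17,36) → blocked by [5,14]×[31,34], reject
29. q=(44,17) nearest=8 d=21 new=(29,13) → blocked by [26,30]×[9,13], reject
30. q=(6,35) nearest=7 d=5 new=(6,35) → blocked by [5,14]×[31,34], reject

Node count: 11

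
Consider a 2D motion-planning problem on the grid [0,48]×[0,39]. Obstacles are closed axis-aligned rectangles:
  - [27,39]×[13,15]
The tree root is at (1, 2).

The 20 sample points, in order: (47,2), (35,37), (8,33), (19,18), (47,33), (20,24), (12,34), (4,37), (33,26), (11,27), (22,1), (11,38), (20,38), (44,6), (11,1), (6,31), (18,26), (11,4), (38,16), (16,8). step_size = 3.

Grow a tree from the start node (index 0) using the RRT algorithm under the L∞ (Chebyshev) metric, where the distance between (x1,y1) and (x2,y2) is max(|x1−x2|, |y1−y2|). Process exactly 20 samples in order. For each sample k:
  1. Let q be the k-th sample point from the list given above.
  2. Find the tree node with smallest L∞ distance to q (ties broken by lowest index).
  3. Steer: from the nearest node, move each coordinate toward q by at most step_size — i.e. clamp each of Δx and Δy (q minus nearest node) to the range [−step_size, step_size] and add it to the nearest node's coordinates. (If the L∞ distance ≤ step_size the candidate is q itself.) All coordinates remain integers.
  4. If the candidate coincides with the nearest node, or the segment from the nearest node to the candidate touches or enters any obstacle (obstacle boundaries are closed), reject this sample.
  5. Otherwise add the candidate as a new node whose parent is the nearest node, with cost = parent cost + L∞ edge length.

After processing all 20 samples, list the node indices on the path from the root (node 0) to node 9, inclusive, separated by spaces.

1. q=(47,2) nearest=0 d=46 new=(4,2) → add node 1 parent=0 cost=3
2. q=(35,37) nearest=0 d=35 new=(4,5) → add node 2 parent=0 cost=3
3. q=(8,33) nearest=2 d=28 new=(7,8) → add node 3 parent=2 cost=6
4. q=(19,18) nearest=3 d=12 new=(10,11) → add node 4 parent=3 cost=9
5. q=(47,33) nearest=4 d=37 new=(13,14) → add node 5 parent=4 cost=12
6. q=(20,24) nearest=5 d=10 new=(16,17) → add node 6 parent=5 cost=15
7. q=(12,34) nearest=6 d=17 new=(13,20) → add node 7 parent=6 cost=18
8. q=(4,37) nearest=7 d=17 new=(10,23) → add node 8 parent=7 cost=21
9. q=(33,26) nearest=6 d=17 new=(19,20) → add node 9 parent=6 cost=18
10. q=(11,27) nearest=8 d=4 new=(11,26) → add node 10 parent=8 cost=24
11. q=(22,1) nearest=4 d=12 new=(13,8) → add node 11 parent=4 cost=12
12. q=(11,38) nearest=10 d=12 new=(11,29) → add node 12 parent=10 cost=27
13. q=(20,38) nearest=12 d=9 new=(14,32) → add node 13 parent=12 cost=30
14. q=(44,6) nearest=9 d=25 new=(22,17) → add node 14 parent=9 cost=21
15. q=(11,1) nearest=1 d=7 new=(7,1) → add node 15 parent=1 cost=6
16. q=(6,31) nearest=10 d=5 new=(8,29) → add node 16 parent=10 cost=27
17. q=(18,26) nearest=7 d=6 new=(16,23) → add node 17 parent=7 cost=21
18. q=(11,4) nearest=3 d=4 new=(10,5) → add node 18 parent=3 cost=9
19. q=(38,16) nearest=14 d=16 new=(25,16) → add node 19 parent=14 cost=24
20. q=(16,8) nearest=11 d=3 new=(16,8) → add node 20 parent=11 cost=15

Path: 0 2 3 4 5 6 9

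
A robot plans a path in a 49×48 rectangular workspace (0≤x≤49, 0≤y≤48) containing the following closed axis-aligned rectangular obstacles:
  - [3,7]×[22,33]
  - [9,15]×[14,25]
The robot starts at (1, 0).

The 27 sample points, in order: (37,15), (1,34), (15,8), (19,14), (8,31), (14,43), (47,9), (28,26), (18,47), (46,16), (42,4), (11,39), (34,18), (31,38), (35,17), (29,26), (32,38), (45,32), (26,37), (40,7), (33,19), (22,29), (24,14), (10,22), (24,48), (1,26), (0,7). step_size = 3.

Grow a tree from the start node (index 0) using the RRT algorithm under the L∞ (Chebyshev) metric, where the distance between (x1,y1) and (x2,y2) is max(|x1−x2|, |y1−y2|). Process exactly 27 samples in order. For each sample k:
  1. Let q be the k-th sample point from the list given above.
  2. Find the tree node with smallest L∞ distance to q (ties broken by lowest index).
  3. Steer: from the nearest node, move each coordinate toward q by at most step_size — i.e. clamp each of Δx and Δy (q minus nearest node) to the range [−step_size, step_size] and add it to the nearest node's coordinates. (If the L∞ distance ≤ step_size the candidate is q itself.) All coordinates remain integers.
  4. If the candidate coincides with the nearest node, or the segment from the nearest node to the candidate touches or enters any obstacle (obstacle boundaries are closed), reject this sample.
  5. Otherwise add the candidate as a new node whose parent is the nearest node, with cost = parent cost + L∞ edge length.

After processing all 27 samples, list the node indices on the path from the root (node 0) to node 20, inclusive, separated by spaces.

1. q=(37,15) nearest=0 d=36 new=(4,3) → add node 1 parent=0 cost=3
2. q=(1,34) nearest=1 d=31 new=(1,6) → add node 2 parent=1 cost=6
3. q=(15,8) nearest=1 d=11 new=(7,6) → add node 3 parent=1 cost=6
4. q=(19,14) nearest=3 d=12 new=(10,9) → add node 4 parent=3 cost=9
5. q=(8,31) nearest=4 d=22 new=(8,12) → add node 5 parent=4 cost=12
6. q=(14,43) nearest=5 d=31 new=(11,15) → blocked by [9,15]×[14,25], reject
7. q=(47,9) nearest=4 d=37 new=(13,9) → add node 6 parent=4 cost=12
8. q=(28,26) nearest=6 d=17 new=(16,12) → add node 7 parent=6 cost=15
9. q=(18,47) nearest=5 d=35 new=(11,15) → blocked by [9,15]×[14,25], reject
10. q=(46,16) nearest=7 d=30 new=(19,15) → add node 8 parent=7 cost=18
11. q=(42,4) nearest=8 d=23 new=(22,12) → add node 9 parent=8 cost=21
12. q=(11,39) nearest=8 d=24 new=(16,18) → add node 10 parent=8 cost=21
13. q=(34,18) nearest=9 d=12 new=(25,15) → add node 11 parent=9 cost=24
14. q=(31,38) nearest=10 d=20 new=(19,21) → add node 12 parent=10 cost=24
15. q=(35,17) nearest=11 d=10 new=(28,17) → add node 13 parent=11 cost=27
16. q=(29,26) nearest=13 d=9 new=(29,20) → add node 14 parent=13 cost=30
17. q=(32,38) nearest=12 d=17 new=(22,24) → add node 15 parent=12 cost=27
18. q=(45,32) nearest=14 d=16 new=(32,23) → add node 16 parent=14 cost=33
19. q=(26,37) nearest=15 d=13 new=(25,27) → add node 17 parent=15 cost=30
20. q=(40,7) nearest=13 d=12 new=(31,14) → add node 18 parent=13 cost=30
21. q=(33,19) nearest=14 d=4 new=(32,19) → add node 19 parent=14 cost=33
22. q=(22,29) nearest=17 d=3 new=(22,29) → add node 20 parent=17 cost=33
23. q=(24,14) nearest=11 d=1 new=(24,14) → add node 21 parent=11 cost=25
24. q=(10,22) nearest=10 d=6 new=(13,21) → blocked by [9,15]×[14,25], reject
25. q=(24,48) nearest=20 d=19 new=(24,32) → add node 22 parent=20 cost=36
26. q=(1,26) nearest=5 d=14 new=(5,15) → add node 23 parent=5 cost=15
27. q=(0,7) nearest=2 d=1 new=(0,7) → add node 24 parent=2 cost=7

Path: 0 1 3 4 6 7 8 10 12 15 17 20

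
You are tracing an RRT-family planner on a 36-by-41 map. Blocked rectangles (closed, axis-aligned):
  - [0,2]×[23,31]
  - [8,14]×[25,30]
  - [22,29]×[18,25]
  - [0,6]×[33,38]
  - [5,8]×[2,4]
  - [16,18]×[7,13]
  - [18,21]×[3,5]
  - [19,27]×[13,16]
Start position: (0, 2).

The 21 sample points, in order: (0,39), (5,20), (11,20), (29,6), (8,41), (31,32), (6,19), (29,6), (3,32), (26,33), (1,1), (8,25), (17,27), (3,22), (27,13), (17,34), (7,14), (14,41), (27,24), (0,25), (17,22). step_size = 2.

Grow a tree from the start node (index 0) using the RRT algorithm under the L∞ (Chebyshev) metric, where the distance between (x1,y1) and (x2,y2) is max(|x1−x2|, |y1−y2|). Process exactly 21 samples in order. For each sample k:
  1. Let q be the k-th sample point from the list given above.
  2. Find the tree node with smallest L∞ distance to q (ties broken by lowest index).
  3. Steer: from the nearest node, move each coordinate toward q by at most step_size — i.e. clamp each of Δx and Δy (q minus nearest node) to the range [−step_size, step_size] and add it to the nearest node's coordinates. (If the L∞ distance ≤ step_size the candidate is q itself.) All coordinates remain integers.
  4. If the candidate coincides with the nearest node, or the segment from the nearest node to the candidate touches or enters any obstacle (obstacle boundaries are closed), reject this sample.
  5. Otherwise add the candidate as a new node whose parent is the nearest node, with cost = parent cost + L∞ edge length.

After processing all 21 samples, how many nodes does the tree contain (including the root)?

1. q=(0,39) nearest=0 d=37 new=(0,4) → add node 1 parent=0 cost=2
2. q=(5,20) nearest=1 d=16 new=(2,6) → add node 2 parent=1 cost=4
3. q=(11,20) nearest=2 d=14 new=(4,8) → add node 3 parent=2 cost=6
4. q=(29,6) nearest=3 d=25 new=(6,6) → add node 4 parent=3 cost=8
5. q=(8,41) nearest=3 d=33 new=(6,10) → add node 5 parent=3 cost=8
6. q=(31,32) nearest=5 d=25 new=(8,12) → add node 6 parent=5 cost=10
7. q=(6,19) nearest=6 d=7 new=(6,14) → add node 7 parent=6 cost=12
8. q=(29,6) nearest=6 d=21 new=(10,10) → add node 8 parent=6 cost=12
9. q=(3,32) nearest=7 d=18 new=(4,16) → add node 9 parent=7 cost=14
10. q=(26,33) nearest=7 d=20 new=(8,16) → add node 10 parent=7 cost=14
11. q=(1,1) nearest=0 d=1 new=(1,1) → add node 11 parent=0 cost=1
12. q=(8,25) nearest=9 d=9 new=(6,18) → add node 12 parent=9 cost=16
13. q=(17,27) nearest=10 d=11 new=(10,18) → add node 13 parent=10 cost=16
14. q=(3,22) nearest=12 d=4 new=(4,20) → add node 14 parent=12 cost=18
15. q=(27,13) nearest=8 d=17 new=(12,12) → add node 15 parent=8 cost=14
16. q=(17,34) nearest=14 d=14 new=(6,22) → add node 16 parent=14 cost=20
17. q=(7,14) nearest=7 d=1 new=(7,14) → add node 17 parent=7 cost=13
18. q=(14,41) nearest=16 d=19 new=(8,24) → add node 18 parent=16 cost=22
19. q=(27,24) nearest=15 d=15 new=(14,14) → add node 19 parent=15 cost=16
20. q=(0,25) nearest=14 d=5 new=(2,22) → add node 20 parent=14 cost=20
21. q=(17,22) nearest=13 d=7 new=(12,20) → add node 21 parent=13 cost=18

Node count: 22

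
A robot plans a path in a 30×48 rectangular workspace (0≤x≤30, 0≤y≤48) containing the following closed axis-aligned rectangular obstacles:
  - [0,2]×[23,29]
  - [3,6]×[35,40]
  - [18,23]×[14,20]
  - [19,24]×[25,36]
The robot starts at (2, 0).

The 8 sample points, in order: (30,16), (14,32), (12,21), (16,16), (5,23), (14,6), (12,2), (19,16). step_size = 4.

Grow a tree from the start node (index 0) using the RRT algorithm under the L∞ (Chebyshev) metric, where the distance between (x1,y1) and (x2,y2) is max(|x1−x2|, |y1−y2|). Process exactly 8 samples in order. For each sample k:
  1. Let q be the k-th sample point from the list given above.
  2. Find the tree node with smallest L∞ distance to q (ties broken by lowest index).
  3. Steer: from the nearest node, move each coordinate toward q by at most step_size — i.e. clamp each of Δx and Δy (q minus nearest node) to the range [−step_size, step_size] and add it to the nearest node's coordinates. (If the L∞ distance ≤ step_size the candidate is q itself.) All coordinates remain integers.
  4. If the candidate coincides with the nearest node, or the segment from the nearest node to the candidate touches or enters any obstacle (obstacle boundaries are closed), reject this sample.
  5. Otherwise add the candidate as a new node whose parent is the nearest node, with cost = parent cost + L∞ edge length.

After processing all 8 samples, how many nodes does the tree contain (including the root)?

Node count: 8

1. q=(30,16) nearest=0 d=28 new=(6,4) → add node 1 parent=0 cost=4
2. q=(14,32) nearest=1 d=28 new=(10,8) → add node 2 parent=1 cost=8
3. q=(12,21) nearest=2 d=13 new=(12,12) → add node 3 parent=2 cost=12
4. q=(16,16) nearest=3 d=4 new=(16,16) → add node 4 parent=3 cost=16
5. q=(5,23) nearest=3 d=11 new=(8,16) → add node 5 parent=3 cost=16
6. q=(14,6) nearest=2 d=4 new=(14,6) → add node 6 parent=2 cost=12
7. q=(12,2) nearest=6 d=4 new=(12,2) → add node 7 parent=6 cost=16
8. q=(19,16) nearest=4 d=3 new=(19,16) → blocked by [18,23]×[14,20], reject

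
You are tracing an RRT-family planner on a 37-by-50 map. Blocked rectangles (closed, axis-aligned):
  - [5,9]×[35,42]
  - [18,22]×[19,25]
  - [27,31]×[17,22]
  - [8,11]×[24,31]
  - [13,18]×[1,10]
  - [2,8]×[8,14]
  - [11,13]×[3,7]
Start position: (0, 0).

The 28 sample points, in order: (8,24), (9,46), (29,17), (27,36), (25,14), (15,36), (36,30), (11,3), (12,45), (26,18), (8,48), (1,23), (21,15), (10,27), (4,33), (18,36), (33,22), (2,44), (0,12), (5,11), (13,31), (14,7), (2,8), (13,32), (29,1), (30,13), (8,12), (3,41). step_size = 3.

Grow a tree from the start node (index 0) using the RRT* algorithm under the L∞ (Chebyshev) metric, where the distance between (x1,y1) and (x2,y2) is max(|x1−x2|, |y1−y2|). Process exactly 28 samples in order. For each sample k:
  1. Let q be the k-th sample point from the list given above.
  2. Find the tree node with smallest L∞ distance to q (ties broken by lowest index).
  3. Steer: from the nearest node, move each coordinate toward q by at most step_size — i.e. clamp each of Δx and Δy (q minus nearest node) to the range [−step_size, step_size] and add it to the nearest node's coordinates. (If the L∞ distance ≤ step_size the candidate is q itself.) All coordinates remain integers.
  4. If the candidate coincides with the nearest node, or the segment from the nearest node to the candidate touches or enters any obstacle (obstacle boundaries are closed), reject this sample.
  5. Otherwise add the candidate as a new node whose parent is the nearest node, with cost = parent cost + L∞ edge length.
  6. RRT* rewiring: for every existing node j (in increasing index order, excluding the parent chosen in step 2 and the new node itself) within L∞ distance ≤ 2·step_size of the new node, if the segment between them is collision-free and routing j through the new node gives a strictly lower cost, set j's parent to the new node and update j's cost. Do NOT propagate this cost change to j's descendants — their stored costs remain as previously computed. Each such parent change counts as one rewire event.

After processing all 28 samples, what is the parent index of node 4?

1. q=(8,24) nearest=0 d=24 new=(3,3) → add node 1 parent=0 cost=3
2. q=(9,46) nearest=1 d=43 new=(6,6) → add node 2 parent=1 cost=6
3. q=(29,17) nearest=2 d=23 new=(9,9) → blocked by [2,8]×[8,14], reject
4. q=(27,36) nearest=2 d=30 new=(9,9) → blocked by [2,8]×[8,14], reject
5. q=(25,14) nearest=2 d=19 new=(9,9) → blocked by [2,8]×[8,14], reject
6. q=(15,36) nearest=2 d=30 new=(9,9) → blocked by [2,8]×[8,14], reject
7. q=(36,30) nearest=2 d=30 new=(9,9) → blocked by [2,8]×[8,14], reject
8. q=(11,3) nearest=2 d=5 new=(9,3) → add node 3 parent=2 cost=9
9. q=(12,45) nearest=2 d=39 new=(9,9) → blocked by [2,8]×[8,14], reject
10. q=(26,18) nearest=3 d=17 new=(12,6) → blocked by [11,13]×[3,7], reject
11. q=(8,48) nearest=2 d=42 new=(8,9) → blocked by [2,8]×[8,14], reject
12. q=(1,23) nearest=2 d=17 new=(3,9) → blocked by [2,8]×[8,14], reject
13. q=(21,15) nearest=3 d=12 new=(12,6) → blocked by [11,13]×[3,7], reject
14. q=(10,27) nearest=2 d=21 new=(9,9) → blocked by [2,8]×[8,14], reject
15. q=(4,33) nearest=2 d=27 new=(4,9) → blocked by [2,8]×[8,14], reject
16. q=(18,36) nearest=2 d=30 new=(9,9) → blocked by [2,8]×[8,14], reject
17. q=(33,22) nearest=3 d=24 new=(12,6) → blocked by [11,13]×[3,7], reject
18. q=(2,44) nearest=2 d=38 new=(3,9) → blocked by [2,8]×[8,14], reject
19. q=(0,12) nearest=2 d=6 new=(3,9) → blocked by [2,8]×[8,14], reject
20. q=(5,11) nearest=2 d=5 new=(5,9) → blocked by [2,8]×[8,14], reject
21. q=(13,31) nearest=2 d=25 new=(9,9) → blocked by [2,8]×[8,14], reject
22. q=(14,7) nearest=3 d=5 new=(12,6) → blocked by [11,13]×[3,7], reject
23. q=(2,8) nearest=2 d=4 new=(3,8) → blocked by [2,8]×[8,14], reject
24. q=(13,32) nearest=2 d=26 new=(9,9) → blocked by [2,8]×[8,14], reject
25. q=(29,1) nearest=3 d=20 new=(12,1) → add node 4 parent=3 cost=12
26. q=(30,13) nearest=4 d=18 new=(15,4) → blocked by [13,18]×[1,10], reject
27. q=(8,12) nearest=2 d=6 new=(8,9) → blocked by [2,8]×[8,14], reject
28. q=(3,41) nearest=2 d=35 new=(3,9) → blocked by [2,8]×[8,14], reject

Parent of node 4: 3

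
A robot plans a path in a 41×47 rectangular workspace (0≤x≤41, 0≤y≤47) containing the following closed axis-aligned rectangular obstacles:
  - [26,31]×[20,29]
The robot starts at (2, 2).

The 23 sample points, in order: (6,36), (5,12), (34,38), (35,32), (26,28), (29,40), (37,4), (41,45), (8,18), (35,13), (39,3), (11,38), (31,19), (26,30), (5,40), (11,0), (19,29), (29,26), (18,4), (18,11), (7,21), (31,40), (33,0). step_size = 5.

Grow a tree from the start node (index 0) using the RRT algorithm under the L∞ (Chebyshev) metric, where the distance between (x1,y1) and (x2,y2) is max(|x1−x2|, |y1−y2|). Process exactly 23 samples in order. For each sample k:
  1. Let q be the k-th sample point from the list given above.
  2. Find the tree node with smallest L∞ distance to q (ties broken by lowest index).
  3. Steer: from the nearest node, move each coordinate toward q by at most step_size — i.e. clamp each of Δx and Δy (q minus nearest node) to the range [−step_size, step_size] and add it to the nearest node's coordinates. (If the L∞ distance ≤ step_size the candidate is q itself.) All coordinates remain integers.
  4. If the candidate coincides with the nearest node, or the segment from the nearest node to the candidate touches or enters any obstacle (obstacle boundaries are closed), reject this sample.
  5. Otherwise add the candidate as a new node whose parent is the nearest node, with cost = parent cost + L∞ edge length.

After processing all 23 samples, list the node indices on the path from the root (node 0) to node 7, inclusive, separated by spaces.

Path: 0 1 2 3 4 7

1. q=(6,36) nearest=0 d=34 new=(6,7) → add node 1 parent=0 cost=5
2. q=(5,12) nearest=1 d=5 new=(5,12) → add node 2 parent=1 cost=10
3. q=(34,38) nearest=2 d=29 new=(10,17) → add node 3 parent=2 cost=15
4. q=(35,32) nearest=3 d=25 new=(15,22) → add node 4 parent=3 cost=20
5. q=(26,28) nearest=4 d=11 new=(20,27) → add node 5 parent=4 cost=25
6. q=(29,40) nearest=5 d=13 new=(25,32) → add node 6 parent=5 cost=30
7. q=(37,4) nearest=4 d=22 new=(20,17) → add node 7 parent=4 cost=25
8. q=(41,45) nearest=6 d=16 new=(30,37) → add node 8 parent=6 cost=35
9. q=(8,18) nearest=3 d=2 new=(8,18) → add node 9 parent=3 cost=17
10. q=(35,13) nearest=5 d=15 new=(25,22) → add node 10 parent=5 cost=30
11. q=(39,3) nearest=7 d=19 new=(25,12) → add node 11 parent=7 cost=30
12. q=(11,38) nearest=5 d=11 new=(15,32) → add node 12 parent=5 cost=30
13. q=(31,19) nearest=10 d=6 new=(30,19) → blocked by [26,31]×[20,29], reject
14. q=(26,30) nearest=6 d=2 new=(26,30) → add node 13 parent=6 cost=32
15. q=(5,40) nearest=12 d=10 new=(10,37) → add node 14 parent=12 cost=35
16. q=(11,0) nearest=1 d=7 new=(11,2) → add node 15 parent=1 cost=10
17. q=(19,29) nearest=5 d=2 new=(19,29) → add node 16 parent=5 cost=27
18. q=(29,26) nearest=10 d=4 new=(29,26) → blocked by [26,31]×[20,29], reject
19. q=(18,4) nearest=15 d=7 new=(16,4) → add node 17 parent=15 cost=15
20. q=(18,11) nearest=7 d=6 new=(18,12) → add node 18 parent=7 cost=30
21. q=(7,21) nearest=9 d=3 new=(7,21) → add node 19 parent=9 cost=20
22. q=(31,40) nearest=8 d=3 new=(31,40) → add node 20 parent=8 cost=38
23. q=(33,0) nearest=11 d=12 new=(30,7) → add node 21 parent=11 cost=35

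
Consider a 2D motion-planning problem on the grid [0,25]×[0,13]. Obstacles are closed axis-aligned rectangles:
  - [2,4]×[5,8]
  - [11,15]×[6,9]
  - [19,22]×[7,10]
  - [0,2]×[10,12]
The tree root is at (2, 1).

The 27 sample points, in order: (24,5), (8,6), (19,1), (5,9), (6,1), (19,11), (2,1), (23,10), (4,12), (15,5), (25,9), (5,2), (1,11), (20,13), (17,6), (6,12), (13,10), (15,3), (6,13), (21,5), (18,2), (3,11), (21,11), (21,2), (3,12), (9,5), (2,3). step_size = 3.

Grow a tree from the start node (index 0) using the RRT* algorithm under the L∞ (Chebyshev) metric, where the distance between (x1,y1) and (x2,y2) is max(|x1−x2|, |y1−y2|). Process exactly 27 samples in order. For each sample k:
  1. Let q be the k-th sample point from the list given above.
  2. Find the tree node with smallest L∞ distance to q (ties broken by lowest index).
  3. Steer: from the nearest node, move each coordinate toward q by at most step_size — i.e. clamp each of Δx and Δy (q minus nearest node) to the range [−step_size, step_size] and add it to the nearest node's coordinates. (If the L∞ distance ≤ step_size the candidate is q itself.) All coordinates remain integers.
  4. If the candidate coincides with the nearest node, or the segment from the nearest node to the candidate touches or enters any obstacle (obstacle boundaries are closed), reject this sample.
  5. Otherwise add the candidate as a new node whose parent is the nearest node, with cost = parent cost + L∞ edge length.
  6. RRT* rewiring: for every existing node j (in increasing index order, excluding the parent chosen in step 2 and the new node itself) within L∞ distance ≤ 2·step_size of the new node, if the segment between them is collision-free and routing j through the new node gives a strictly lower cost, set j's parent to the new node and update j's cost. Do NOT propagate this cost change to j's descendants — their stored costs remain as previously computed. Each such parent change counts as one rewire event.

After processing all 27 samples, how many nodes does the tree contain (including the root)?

1. q=(24,5) nearest=0 d=22 new=(5,4) → add node 1 parent=0 cost=3
2. q=(8,6) nearest=1 d=3 new=(8,6) → add node 2 parent=1 cost=6
3. q=(19,1) nearest=2 d=11 new=(11,3) → add node 3 parent=2 cost=9
4. q=(5,9) nearest=2 d=3 new=(5,9) → add node 4 parent=2 cost=9
5. q=(6,1) nearest=1 d=3 new=(6,1) → add node 5 parent=1 cost=6
6. q=(19,11) nearest=3 d=8 new=(14,6) → blocked by [11,15]×[6,9], reject
7. q=(2,1) nearest=0 d=0 → coincident, reject
8. q=(23,10) nearest=3 d=12 new=(14,6) → blocked by [11,15]×[6,9], reject
9. q=(4,12) nearest=4 d=3 new=(4,12) → add node 6 parent=4 cost=12
10. q=(15,5) nearest=3 d=4 new=(14,5) → add node 7 parent=3 cost=12
11. q=(25,9) nearest=7 d=11 new=(17,8) → blocked by [11,15]×[6,9], reject
12. q=(5,2) nearest=5 d=1 new=(5,2) → add node 8 parent=5 cost=7
13. q=(1,11) nearest=6 d=3 new=(1,11) → blocked by [0,2]×[10,12], reject
14. q=(20,13) nearest=7 d=8 new=(17,8) → blocked by [11,15]×[6,9], reject
15. q=(17,6) nearest=7 d=3 new=(17,6) → add node 9 parent=7 cost=15
16. q=(6,12) nearest=6 d=2 new=(6,12) → add node 10 parent=6 cost=14
17. q=(13,10) nearest=9 d=4 new=(14,9) → blocked by [11,15]×[6,9], reject
18. q=(15,3) nearest=7 d=2 new=(15,3) → add node 11 parent=7 cost=14
19. q=(6,13) nearest=10 d=1 new=(6,13) → add node 12 parent=10 cost=15
20. q=(21,5) nearest=9 d=4 new=(20,5) → add node 13 parent=9 cost=18
21. q=(18,2) nearest=11 d=3 new=(18,2) → add node 14 parent=11 cost=17
22. q=(3,11) nearest=6 d=1 new=(3,11) → add node 15 parent=6 cost=13
23. q=(21,11) nearest=9 d=5 new=(20,9) → blocked by [19,22]×[7,10], reject
24. q=(21,2) nearest=13 d=3 new=(21,2) → add node 16 parent=13 cost=21
25. q=(3,12) nearest=6 d=1 new=(3,12) → add node 17 parent=6 cost=13
26. q=(9,5) nearest=2 d=1 new=(9,5) → add node 18 parent=2 cost=7; rewire 11→18 (13<14)
27. q=(2,3) nearest=0 d=2 new=(2,3) → add node 19 parent=0 cost=2; rewire 8→19 (5<7)

Node count: 20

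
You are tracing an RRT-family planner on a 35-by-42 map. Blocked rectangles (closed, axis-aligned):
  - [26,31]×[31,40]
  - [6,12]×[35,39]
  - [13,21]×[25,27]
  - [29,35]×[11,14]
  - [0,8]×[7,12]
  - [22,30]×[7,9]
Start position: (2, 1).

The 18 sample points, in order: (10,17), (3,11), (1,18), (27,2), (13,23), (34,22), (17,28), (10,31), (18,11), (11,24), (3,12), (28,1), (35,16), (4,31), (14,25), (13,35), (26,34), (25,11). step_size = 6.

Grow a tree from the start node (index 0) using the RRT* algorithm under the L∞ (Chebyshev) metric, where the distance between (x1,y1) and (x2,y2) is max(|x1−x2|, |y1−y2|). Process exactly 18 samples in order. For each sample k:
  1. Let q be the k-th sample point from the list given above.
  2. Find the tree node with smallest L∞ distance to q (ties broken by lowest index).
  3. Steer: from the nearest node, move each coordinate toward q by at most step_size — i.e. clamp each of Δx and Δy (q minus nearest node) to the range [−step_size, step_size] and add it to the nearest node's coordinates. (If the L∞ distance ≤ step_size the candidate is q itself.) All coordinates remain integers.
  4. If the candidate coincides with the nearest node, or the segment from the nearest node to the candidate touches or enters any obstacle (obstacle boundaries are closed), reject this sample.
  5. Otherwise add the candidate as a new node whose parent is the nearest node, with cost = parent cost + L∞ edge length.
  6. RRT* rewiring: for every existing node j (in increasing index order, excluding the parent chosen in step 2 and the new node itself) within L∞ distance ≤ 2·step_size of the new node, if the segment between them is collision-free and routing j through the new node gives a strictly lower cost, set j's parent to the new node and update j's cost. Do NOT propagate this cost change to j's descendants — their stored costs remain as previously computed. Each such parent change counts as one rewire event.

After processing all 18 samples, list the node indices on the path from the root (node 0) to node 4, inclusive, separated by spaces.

1. q=(10,17) nearest=0 d=16 new=(8,7) → blocked by [0,8]×[7,12], reject
2. q=(3,11) nearest=0 d=10 new=(3,7) → blocked by [0,8]×[7,12], reject
3. q=(1,18) nearest=0 d=17 new=(1,7) → blocked by [0,8]×[7,12], reject
4. q=(27,2) nearest=0 d=25 new=(8,2) → add node 1 parent=0 cost=6
5. q=(13,23) nearest=1 d=21 new=(13,8) → add node 2 parent=1 cost=12
6. q=(34,22) nearest=2 d=21 new=(19,14) → add node 3 parent=2 cost=18
7. q=(17,28) nearest=3 d=14 new=(17,20) → add node 4 parent=3 cost=24
8. q=(10,31) nearest=4 d=11 new=(11,26) → add node 5 parent=4 cost=30
9. q=(18,11) nearest=3 d=3 new=(18,11) → add node 6 parent=3 cost=21
10. q=(11,24) nearest=5 d=2 new=(11,24) → add node 7 parent=5 cost=32
11. q=(3,12) nearest=1 d=10 new=(3,8) → blocked by [0,8]×[7,12], reject
12. q=(28,1) nearest=6 d=10 new=(24,5) → blocked by [22,30]×[7,9], reject
13. q=(35,16) nearest=3 d=16 new=(25,16) → add node 8 parent=3 cost=24
14. q=(4,31) nearest=5 d=7 new=(5,31) → add node 9 parent=5 cost=36
15. q=(14,25) nearest=5 d=3 new=(14,25) → blocked by [13,21]×[25,27], reject
16. q=(13,35) nearest=9 d=8 new=(11,35) → blocked by [6,12]×[35,39], reject
17. q=(26,34) nearest=4 d=14 new=(23,26) → add node 10 parent=4 cost=30
18. q=(25,11) nearest=8 d=5 new=(25,11) → add node 11 parent=8 cost=29

Path: 0 1 2 3 4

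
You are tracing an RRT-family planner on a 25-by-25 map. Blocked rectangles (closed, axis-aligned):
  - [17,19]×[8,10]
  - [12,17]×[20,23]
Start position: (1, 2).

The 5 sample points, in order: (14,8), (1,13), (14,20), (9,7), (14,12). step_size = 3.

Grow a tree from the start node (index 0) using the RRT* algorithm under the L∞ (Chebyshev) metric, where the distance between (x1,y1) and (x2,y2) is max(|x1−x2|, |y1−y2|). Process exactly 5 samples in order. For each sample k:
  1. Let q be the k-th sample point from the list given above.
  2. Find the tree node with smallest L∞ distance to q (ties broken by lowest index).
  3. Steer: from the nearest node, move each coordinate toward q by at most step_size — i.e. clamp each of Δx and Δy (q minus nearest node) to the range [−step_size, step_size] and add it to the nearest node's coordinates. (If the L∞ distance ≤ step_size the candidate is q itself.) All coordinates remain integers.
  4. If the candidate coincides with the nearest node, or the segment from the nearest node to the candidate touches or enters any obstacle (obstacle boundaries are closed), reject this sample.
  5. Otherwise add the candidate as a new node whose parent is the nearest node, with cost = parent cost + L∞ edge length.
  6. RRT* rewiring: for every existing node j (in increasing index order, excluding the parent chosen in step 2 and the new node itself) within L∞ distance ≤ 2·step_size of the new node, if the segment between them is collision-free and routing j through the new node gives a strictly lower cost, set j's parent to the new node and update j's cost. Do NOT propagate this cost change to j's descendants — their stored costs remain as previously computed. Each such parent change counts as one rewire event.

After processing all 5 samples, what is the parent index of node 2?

1. q=(14,8) nearest=0 d=13 new=(4,5) → add node 1 parent=0 cost=3
2. q=(1,13) nearest=1 d=8 new=(1,8) → add node 2 parent=1 cost=6
3. q=(14,20) nearest=2 d=13 new=(4,11) → add node 3 parent=2 cost=9
4. q=(9,7) nearest=1 d=5 new=(7,7) → add node 4 parent=1 cost=6
5. q=(14,12) nearest=4 d=7 new=(10,10) → add node 5 parent=4 cost=9

Parent of node 2: 1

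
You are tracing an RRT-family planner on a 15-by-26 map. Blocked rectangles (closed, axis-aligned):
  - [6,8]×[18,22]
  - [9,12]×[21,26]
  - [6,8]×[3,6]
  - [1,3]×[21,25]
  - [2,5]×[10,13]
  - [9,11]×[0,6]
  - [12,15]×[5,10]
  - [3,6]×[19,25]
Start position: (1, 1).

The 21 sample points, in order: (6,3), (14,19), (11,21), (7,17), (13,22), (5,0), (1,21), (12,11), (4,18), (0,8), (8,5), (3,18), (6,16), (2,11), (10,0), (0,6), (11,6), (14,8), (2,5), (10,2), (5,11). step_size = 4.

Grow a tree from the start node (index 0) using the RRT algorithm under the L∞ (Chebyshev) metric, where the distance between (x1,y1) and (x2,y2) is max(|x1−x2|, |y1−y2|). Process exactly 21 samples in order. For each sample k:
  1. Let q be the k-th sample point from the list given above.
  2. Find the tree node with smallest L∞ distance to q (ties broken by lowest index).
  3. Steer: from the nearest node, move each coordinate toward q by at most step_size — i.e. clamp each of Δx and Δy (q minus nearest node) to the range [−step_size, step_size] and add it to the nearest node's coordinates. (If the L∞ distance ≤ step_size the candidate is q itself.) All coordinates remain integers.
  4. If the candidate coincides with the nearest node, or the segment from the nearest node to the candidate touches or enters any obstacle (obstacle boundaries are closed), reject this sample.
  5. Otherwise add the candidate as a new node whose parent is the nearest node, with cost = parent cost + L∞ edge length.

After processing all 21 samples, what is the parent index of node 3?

Parent of node 3: 1

1. q=(6,3) nearest=0 d=5 new=(5,3) → add node 1 parent=0 cost=4
2. q=(14,19) nearest=1 d=16 new=(9,7) → blocked by [6,8]×[3,6], reject
3. q=(11,21) nearest=1 d=18 new=(9,7) → blocked by [6,8]×[3,6], reject
4. q=(7,17) nearest=1 d=14 new=(7,7) → blocked by [6,8]×[3,6], reject
5. q=(13,22) nearest=1 d=19 new=(9,7) → blocked by [6,8]×[3,6], reject
6. q=(5,0) nearest=1 d=3 new=(5,0) → add node 2 parent=1 cost=7
7. q=(1,21) nearest=1 d=18 new=(1,7) → add node 3 parent=1 cost=8
8. q=(12,11) nearest=1 d=8 new=(9,7) → blocked by [6,8]×[3,6], reject
9. q=(4,18) nearest=3 d=11 new=(4,11) → blocked by [2,5]×[10,13], reject
10. q=(0,8) nearest=3 d=1 new=(0,8) → add node 4 parent=3 cost=9
11. q=(8,5) nearest=1 d=3 new=(8,5) → blocked by [6,8]×[3,6], reject
12. q=(3,18) nearest=4 d=10 new=(3,12) → blocked by [2,5]×[10,13], reject
13. q=(6,16) nearest=4 d=8 new=(4,12) → blocked by [2,5]×[10,13], reject
14. q=(2,11) nearest=4 d=3 new=(2,11) → blocked by [2,5]×[10,13], reject
15. q=(10,0) nearest=1 d=5 new=(9,0) → blocked by [9,11]×[0,6], reject
16. q=(0,6) nearest=3 d=1 new=(0,6) → add node 5 parent=3 cost=9
17. q=(11,6) nearest=1 d=6 new=(9,6) → blocked by [6,8]×[3,6], reject
18. q=(14,8) nearest=1 d=9 new=(9,7) → blocked by [6,8]×[3,6], reject
19. q=(2,5) nearest=3 d=2 new=(2,5) → add node 6 parent=3 cost=10
20. q=(10,2) nearest=1 d=5 new=(9,2) → blocked by [9,11]×[0,6], reject
21. q=(5,11) nearest=3 d=4 new=(5,11) → blocked by [2,5]×[10,13], reject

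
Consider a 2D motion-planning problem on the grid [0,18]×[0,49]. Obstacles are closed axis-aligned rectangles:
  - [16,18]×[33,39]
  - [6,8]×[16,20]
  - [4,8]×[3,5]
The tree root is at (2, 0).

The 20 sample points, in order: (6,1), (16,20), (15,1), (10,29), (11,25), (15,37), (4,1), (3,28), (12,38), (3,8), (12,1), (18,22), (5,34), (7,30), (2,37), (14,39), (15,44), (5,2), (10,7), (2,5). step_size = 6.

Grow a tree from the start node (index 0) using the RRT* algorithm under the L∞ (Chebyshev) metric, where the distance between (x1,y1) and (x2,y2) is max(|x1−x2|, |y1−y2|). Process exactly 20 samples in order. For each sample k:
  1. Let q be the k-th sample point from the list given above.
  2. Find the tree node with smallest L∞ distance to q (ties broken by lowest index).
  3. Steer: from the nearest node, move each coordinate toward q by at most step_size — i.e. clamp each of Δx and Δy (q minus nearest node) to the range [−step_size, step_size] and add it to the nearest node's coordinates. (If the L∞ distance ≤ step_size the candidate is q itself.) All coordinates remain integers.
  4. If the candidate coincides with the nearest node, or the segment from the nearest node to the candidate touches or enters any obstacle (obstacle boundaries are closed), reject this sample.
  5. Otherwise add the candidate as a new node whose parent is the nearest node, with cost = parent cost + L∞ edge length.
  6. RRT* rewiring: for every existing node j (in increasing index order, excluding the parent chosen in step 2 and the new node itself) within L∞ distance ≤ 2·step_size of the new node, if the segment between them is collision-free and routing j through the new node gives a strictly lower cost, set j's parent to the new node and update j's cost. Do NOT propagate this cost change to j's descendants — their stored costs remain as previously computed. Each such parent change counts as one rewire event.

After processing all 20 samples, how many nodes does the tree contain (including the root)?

1. q=(6,1) nearest=0 d=4 new=(6,1) → add node 1 parent=0 cost=4
2. q=(16,20) nearest=1 d=19 new=(12,7) → blocked by [4,8]×[3,5], reject
3. q=(15,1) nearest=1 d=9 new=(12,1) → add node 2 parent=1 cost=10
4. q=(10,29) nearest=1 d=28 new=(10,7) → blocked by [4,8]×[3,5], reject
5. q=(11,25) nearest=1 d=24 new=(11,7) → blocked by [4,8]×[3,5], reject
6. q=(15,37) nearest=1 d=36 new=(12,7) → blocked by [4,8]×[3,5], reject
7. q=(4,1) nearest=0 d=2 new=(4,1) → add node 3 parent=0 cost=2
8. q=(3,28) nearest=1 d=27 new=(3,7) → blocked by [4,8]×[3,5], reject
9. q=(12,38) nearest=1 d=37 new=(12,7) → blocked by [4,8]×[3,5], reject
10. q=(3,8) nearest=1 d=7 new=(3,7) → blocked by [4,8]×[3,5], reject
11. q=(12,1) nearest=2 d=0 → coincident, reject
12. q=(18,22) nearest=1 d=21 new=(12,7) → blocked by [4,8]×[3,5], reject
13. q=(5,34) nearest=1 d=33 new=(5,7) → blocked by [4,8]×[3,5], reject
14. q=(7,30) nearest=1 d=29 new=(7,7) → blocked by [4,8]×[3,5], reject
15. q=(2,37) nearest=1 d=36 new=(2,7) → blocked by [4,8]×[3,5], reject
16. q=(14,39) nearest=1 d=38 new=(12,7) → blocked by [4,8]×[3,5], reject
17. q=(15,44) nearest=1 d=43 new=(12,7) → blocked by [4,8]×[3,5], reject
18. q=(5,2) nearest=1 d=1 new=(5,2) → add node 4 parent=1 cost=5
19. q=(10,7) nearest=4 d=5 new=(10,7) → blocked by [4,8]×[3,5], reject
20. q=(2,5) nearest=4 d=3 new=(2,5) → blocked by [4,8]×[3,5], reject

Node count: 5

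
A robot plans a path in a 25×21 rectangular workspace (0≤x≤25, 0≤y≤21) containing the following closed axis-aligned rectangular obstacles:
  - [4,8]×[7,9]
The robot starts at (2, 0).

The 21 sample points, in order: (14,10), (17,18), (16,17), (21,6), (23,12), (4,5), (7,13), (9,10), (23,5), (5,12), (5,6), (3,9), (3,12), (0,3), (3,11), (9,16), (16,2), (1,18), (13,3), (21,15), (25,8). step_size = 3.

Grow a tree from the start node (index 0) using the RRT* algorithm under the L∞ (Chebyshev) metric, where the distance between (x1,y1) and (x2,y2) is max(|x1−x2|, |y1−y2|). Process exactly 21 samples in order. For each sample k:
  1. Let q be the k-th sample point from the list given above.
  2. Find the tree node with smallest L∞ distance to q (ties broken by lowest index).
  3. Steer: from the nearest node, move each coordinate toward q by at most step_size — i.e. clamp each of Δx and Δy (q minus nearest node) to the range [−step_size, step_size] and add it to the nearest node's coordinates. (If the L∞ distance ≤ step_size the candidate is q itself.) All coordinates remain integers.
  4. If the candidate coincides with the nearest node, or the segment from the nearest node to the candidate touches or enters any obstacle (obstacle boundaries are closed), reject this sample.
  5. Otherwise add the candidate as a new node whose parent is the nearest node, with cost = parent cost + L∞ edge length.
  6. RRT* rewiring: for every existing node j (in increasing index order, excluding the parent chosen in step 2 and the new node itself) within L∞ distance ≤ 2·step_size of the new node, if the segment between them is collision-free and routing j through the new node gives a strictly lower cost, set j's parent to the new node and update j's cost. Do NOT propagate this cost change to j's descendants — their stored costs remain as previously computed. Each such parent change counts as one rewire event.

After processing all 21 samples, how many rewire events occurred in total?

Rewire events: 1

1. q=(14,10) nearest=0 d=12 new=(5,3) → add node 1 parent=0 cost=3
2. q=(17,18) nearest=1 d=15 new=(8,6) → add node 2 parent=1 cost=6
3. q=(16,17) nearest=2 d=11 new=(11,9) → add node 3 parent=2 cost=9
4. q=(21,6) nearest=3 d=10 new=(14,6) → add node 4 parent=3 cost=12
5. q=(23,12) nearest=4 d=9 new=(17,9) → add node 5 parent=4 cost=15
6. q=(4,5) nearest=1 d=2 new=(4,5) → add node 6 parent=1 cost=5
7. q=(7,13) nearest=3 d=4 new=(8,12) → add node 7 parent=3 cost=12
8. q=(9,10) nearest=3 d=2 new=(9,10) → add node 8 parent=3 cost=11
9. q=(23,5) nearest=5 d=6 new=(20,6) → add node 9 parent=5 cost=18
10. q=(5,12) nearest=7 d=3 new=(5,12) → add node 10 parent=7 cost=15
11. q=(5,6) nearest=6 d=1 new=(5,6) → add node 11 parent=6 cost=6
12. q=(3,9) nearest=10 d=3 new=(3,9) → add node 12 parent=10 cost=18
13. q=(3,12) nearest=10 d=2 new=(3,12) → add node 13 parent=10 cost=17
14. q=(0,3) nearest=0 d=3 new=(0,3) → add node 14 parent=0 cost=3; rewire 12→14 (9<18)
15. q=(3,11) nearest=13 d=1 new=(3,11) → add node 15 parent=13 cost=18
16. q=(9,16) nearest=7 d=4 new=(9,15) → add node 16 parent=7 cost=15
17. q=(16,2) nearest=4 d=4 new=(16,3) → add node 17 parent=4 cost=15
18. q=(1,18) nearest=10 d=6 new=(2,15) → add node 18 parent=10 cost=18
19. q=(13,3) nearest=4 d=3 new=(13,3) → add node 19 parent=4 cost=15
20. q=(21,15) nearest=5 d=6 new=(20,12) → add node 20 parent=5 cost=18
21. q=(25,8) nearest=9 d=5 new=(23,8) → add node 21 parent=9 cost=21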